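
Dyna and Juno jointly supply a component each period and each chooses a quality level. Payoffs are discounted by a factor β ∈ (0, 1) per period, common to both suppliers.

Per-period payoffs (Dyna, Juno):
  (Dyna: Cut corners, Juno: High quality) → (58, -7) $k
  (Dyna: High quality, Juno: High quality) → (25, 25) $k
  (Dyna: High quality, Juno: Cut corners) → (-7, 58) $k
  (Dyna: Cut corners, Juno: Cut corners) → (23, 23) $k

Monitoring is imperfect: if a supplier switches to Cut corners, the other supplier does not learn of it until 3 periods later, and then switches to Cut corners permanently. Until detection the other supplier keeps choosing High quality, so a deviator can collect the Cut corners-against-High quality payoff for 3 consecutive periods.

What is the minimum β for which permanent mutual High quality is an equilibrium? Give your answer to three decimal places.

0.981

A deviator earns 58 for 3 periods, then 23 forever; cooperating earns 25 forever. Multiplying the IC by (1−β):
25 ≥ 58(1−β^3) + 23β^3, so 35·β^3 ≥ 33 and β^3 ≥ 33/35.
β ≥ (33/35)^(1/3) ≈ 0.981.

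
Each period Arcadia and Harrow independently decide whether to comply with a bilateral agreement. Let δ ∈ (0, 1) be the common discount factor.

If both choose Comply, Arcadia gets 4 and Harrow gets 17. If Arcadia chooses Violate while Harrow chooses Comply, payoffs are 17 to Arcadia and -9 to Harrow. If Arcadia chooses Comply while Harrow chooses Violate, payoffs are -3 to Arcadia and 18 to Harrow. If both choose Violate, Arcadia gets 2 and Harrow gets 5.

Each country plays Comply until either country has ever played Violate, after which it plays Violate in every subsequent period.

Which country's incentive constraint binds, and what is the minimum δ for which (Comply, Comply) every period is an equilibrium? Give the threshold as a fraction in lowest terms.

Arcadia's threshold: (17−4)/(17−2) = 13/15.
Harrow's threshold: (18−17)/(18−5) = 1/13.
13/15 > 1/13, so Arcadia binds and δ* = 13/15.

Arcadia; δ ≥ 13/15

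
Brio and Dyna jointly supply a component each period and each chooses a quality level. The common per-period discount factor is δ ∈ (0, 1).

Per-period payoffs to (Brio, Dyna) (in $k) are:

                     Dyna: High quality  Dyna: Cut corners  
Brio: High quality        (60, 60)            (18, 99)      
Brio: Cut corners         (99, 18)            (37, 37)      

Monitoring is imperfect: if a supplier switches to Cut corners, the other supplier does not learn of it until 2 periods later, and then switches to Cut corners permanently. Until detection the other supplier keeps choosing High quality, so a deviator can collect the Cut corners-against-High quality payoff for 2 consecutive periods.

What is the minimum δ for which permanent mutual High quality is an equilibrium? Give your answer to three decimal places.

Deviating for the 2 undetected periods gains 99−60 = 39 per period over cooperation, then loses 60−37 = 23 per period forever once punishment starts.
Gain: 39(1 + δ + … + δ^1); loss: 23·δ^2/(1−δ).
No profitable deviation ⇔ 39(1−δ^2) ≤ 23·δ^2, i.e. δ^2 ≥ 39/(39+23) = 39/62.
Hence δ ≥ (39/62)^(1/2) ≈ 0.793.

0.793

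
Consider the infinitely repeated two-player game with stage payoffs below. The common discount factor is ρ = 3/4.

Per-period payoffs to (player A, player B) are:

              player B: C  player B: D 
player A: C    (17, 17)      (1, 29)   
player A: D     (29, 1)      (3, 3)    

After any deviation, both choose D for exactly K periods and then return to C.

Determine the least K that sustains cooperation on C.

2

Need Σ_{k=1}^{K} ρ^k ≥ (29−17)/(17−3) = 0.8571 at ρ = 3/4.
At K = 1 the sum is 0.7500 < 0.8571; at K = 2 it is 1.3125 ≥ 0.8571.
So the minimum punishment length is K = 2.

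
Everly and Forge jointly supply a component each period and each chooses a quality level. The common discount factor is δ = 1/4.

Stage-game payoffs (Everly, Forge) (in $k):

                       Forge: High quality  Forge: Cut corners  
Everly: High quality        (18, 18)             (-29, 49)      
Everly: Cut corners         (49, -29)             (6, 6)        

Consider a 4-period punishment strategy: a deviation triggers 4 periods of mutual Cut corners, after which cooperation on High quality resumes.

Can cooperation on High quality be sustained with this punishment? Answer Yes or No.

No

IC: δ+…+δ^4 ≥ (49−18)/(18−6) = 31/12.
At δ = 1/4: partial sum = 0.3320 < 2.5833. Cooperation not sustainable.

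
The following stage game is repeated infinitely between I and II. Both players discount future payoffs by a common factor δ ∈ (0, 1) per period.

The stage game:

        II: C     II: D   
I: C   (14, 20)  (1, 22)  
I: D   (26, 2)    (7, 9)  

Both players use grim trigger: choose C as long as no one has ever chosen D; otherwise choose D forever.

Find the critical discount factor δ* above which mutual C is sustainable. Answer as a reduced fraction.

12/19

For I: deviation gain 26−14 = 12, per-period punishment loss 14−7 = 7. IC gives δ ≥ 12/19.
For II: gain 2, loss 11 per period, so δ ≥ 2/13.
The tighter constraint is I's, so cooperation needs δ ≥ 12/19.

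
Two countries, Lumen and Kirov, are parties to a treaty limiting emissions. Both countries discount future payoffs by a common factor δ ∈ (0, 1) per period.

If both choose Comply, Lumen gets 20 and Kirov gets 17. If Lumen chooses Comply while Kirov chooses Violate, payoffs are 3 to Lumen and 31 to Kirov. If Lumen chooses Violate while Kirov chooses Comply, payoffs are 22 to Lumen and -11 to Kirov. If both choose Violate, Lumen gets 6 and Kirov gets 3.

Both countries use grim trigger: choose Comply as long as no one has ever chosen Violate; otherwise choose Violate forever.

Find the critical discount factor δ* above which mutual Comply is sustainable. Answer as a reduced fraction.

1/2

Lumen's threshold: (22−20)/(22−6) = 1/8.
Kirov's threshold: (31−17)/(31−3) = 1/2.
1/8 < 1/2, so Kirov binds and δ* = 1/2.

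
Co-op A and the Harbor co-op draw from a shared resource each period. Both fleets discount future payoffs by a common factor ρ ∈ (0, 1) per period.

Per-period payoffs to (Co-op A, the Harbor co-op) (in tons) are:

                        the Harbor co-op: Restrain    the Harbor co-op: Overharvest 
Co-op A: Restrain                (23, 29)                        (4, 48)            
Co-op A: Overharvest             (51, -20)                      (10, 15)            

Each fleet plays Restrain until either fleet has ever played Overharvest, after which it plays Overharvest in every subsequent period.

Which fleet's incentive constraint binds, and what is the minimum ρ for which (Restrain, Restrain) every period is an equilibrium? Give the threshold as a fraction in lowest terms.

Co-op A's threshold: (51−23)/(51−10) = 28/41.
the Harbor co-op's threshold: (48−29)/(48−15) = 19/33.
28/41 > 19/33, so Co-op A binds and ρ* = 28/41.

Co-op A; ρ ≥ 28/41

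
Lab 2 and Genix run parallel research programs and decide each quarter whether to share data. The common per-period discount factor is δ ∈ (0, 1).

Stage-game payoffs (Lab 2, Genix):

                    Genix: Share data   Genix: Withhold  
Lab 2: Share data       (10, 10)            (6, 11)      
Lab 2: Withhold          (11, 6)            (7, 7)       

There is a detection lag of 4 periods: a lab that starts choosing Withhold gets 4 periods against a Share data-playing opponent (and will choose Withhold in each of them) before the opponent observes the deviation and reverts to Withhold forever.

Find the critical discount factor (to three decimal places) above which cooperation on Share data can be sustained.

A deviator earns 11 for 4 periods, then 7 forever; cooperating earns 10 forever. Multiplying the IC by (1−δ):
10 ≥ 11(1−δ^4) + 7δ^4, so 4·δ^4 ≥ 1 and δ^4 ≥ 1/4.
δ ≥ (1/4)^(1/4) ≈ 0.707.

0.707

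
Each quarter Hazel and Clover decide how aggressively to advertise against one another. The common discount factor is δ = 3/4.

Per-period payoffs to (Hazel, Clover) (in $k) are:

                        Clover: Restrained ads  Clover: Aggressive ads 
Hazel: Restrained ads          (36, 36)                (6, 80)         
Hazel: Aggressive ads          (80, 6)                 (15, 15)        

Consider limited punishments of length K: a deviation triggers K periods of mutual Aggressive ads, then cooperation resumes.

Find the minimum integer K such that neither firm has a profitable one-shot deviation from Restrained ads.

5

No profitable deviation requires (36−15)(δ+…+δ^K) ≥ 80−36, i.e. δ+…+δ^K ≥ 44/21 ≈ 2.0952.
With δ = 3/4, the partial sums are K=1: 0.7500, K=2: 1.3125, K=3: 1.7344, K=4: 2.0508, K=5: 2.2881.
K = 5 is the first length at which the sum reaches 2.0952.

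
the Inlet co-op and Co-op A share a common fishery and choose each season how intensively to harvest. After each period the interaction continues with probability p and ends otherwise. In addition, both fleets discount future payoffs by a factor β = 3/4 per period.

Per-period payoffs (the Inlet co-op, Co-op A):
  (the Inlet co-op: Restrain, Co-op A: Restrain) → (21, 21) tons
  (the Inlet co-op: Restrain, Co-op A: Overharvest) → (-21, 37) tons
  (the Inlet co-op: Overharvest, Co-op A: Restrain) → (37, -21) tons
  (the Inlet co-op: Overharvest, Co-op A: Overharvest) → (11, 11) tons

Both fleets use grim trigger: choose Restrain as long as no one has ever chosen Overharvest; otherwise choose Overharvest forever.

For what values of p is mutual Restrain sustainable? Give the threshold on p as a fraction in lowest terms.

With continuation probability p and discount β, the effective per-period discount factor is βp.
Grim-trigger IC: βp ≥ (37−21)/(37−11) = 8/13.
So p ≥ (8/13)/(3/4) = 32/39.

32/39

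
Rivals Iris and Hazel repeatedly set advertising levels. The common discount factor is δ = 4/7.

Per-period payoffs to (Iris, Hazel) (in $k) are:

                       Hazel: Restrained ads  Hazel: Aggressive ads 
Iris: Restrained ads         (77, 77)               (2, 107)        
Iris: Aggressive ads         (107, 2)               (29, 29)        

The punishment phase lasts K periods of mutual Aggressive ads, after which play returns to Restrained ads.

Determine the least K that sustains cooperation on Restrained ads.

2

Need Σ_{k=1}^{K} δ^k ≥ (107−77)/(77−29) = 0.6250 at δ = 4/7.
At K = 1 the sum is 0.5714 < 0.6250; at K = 2 it is 0.8980 ≥ 0.6250.
So the minimum punishment length is K = 2.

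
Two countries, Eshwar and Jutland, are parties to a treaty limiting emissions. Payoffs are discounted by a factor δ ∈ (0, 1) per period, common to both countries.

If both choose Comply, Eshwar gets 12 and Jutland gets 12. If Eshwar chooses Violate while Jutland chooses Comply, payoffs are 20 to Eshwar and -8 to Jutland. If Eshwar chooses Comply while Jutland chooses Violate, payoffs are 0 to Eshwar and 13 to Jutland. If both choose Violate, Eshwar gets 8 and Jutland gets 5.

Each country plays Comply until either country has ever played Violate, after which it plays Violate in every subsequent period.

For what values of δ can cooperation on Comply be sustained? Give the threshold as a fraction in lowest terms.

For Eshwar: deviation gain 20−12 = 8, per-period punishment loss 12−8 = 4. IC gives δ ≥ 8/12 = 2/3.
For Jutland: gain 1, loss 7 per period, so δ ≥ 1/8.
The tighter constraint is Eshwar's, so cooperation needs δ ≥ 2/3.

2/3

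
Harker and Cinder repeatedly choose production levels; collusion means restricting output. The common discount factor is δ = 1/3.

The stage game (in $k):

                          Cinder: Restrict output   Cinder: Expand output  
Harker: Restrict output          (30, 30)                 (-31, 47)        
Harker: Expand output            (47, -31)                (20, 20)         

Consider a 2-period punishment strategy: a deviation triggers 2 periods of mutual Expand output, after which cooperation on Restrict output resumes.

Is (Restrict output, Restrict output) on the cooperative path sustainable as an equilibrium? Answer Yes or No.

Comparing payoff streams over the 3 periods until play realigns: cooperate → 30(1+δ+…+δ^2); deviate → 47 + 20(δ+…+δ^2).
Cooperation is sustained iff (30−20)(δ+…+δ^2) ≥ 47−30.
δ+…+δ^2 = 1/3·(1−(1/3)^2)/(1−1/3) = 0.4444, and (47−30)/(30−20) = 1.7000.
0.4444 < 1.7000, so cooperation is not sustainable.

No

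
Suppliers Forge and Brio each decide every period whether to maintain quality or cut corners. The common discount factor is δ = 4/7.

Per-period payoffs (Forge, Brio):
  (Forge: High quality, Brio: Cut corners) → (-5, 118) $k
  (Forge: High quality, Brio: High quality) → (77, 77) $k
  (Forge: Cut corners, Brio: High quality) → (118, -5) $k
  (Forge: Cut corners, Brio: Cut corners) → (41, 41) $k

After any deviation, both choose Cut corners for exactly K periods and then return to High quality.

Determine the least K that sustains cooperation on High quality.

Need Σ_{k=1}^{K} δ^k ≥ (118−77)/(77−41) = 1.1389 at δ = 4/7.
At K = 3 the sum is 1.0845 < 1.1389; at K = 4 it is 1.1912 ≥ 1.1389.
So the minimum punishment length is K = 4.

4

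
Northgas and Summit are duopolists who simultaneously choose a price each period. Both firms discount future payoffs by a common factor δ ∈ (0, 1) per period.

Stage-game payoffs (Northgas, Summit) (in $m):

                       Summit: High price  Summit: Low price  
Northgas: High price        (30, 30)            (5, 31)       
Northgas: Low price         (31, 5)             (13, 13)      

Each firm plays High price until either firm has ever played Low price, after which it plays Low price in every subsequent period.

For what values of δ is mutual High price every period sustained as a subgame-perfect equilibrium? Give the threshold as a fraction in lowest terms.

One-period gain from deviating is 31 − 30 = 1. The loss is 30 − 13 = 17 in every subsequent period, with present value 17·δ/(1−δ).
Deviation is unprofitable when 17·δ/(1−δ) ≥ 1, i.e. δ/(1−δ) ≥ 1/17.
Equivalently δ ≥ 1/(1+17) = 1/18.

1/18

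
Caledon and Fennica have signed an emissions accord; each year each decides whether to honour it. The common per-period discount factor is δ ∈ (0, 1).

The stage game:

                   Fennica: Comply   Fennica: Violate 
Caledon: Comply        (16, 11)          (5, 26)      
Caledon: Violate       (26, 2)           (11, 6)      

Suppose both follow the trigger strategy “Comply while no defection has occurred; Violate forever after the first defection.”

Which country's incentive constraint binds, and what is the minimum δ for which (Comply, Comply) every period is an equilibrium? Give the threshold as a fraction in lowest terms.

Fennica; δ ≥ 3/4

For Caledon: deviation gain 26−16 = 10, per-period punishment loss 16−11 = 5. IC gives δ ≥ 10/15 = 2/3.
For Fennica: gain 15, loss 5 per period, so δ ≥ 15/20 = 3/4.
The tighter constraint is Fennica's, so cooperation needs δ ≥ 3/4.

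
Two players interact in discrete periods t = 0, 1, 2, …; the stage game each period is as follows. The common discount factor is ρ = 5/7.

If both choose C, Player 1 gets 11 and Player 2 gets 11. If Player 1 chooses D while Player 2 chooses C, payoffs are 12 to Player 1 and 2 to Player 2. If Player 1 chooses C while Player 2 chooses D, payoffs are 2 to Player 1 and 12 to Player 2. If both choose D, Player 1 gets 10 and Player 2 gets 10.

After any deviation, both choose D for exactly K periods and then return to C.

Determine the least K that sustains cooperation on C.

2

No profitable deviation requires (11−10)(ρ+…+ρ^K) ≥ 12−11, i.e. ρ+…+ρ^K ≥ 1 ≈ 1.0000.
With ρ = 5/7, the partial sums are K=1: 0.7143, K=2: 1.2245.
K = 2 is the first length at which the sum reaches 1.0000.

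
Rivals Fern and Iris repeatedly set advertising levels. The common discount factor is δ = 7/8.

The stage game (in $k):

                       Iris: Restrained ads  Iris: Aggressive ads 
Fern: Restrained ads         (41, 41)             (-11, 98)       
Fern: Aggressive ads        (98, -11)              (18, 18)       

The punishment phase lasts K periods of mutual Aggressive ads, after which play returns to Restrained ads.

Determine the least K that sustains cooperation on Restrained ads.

4

Need Σ_{k=1}^{K} δ^k ≥ (98−41)/(41−18) = 2.4783 at δ = 7/8.
At K = 3 the sum is 2.3105 < 2.4783; at K = 4 it is 2.8967 ≥ 2.4783.
So the minimum punishment length is K = 4.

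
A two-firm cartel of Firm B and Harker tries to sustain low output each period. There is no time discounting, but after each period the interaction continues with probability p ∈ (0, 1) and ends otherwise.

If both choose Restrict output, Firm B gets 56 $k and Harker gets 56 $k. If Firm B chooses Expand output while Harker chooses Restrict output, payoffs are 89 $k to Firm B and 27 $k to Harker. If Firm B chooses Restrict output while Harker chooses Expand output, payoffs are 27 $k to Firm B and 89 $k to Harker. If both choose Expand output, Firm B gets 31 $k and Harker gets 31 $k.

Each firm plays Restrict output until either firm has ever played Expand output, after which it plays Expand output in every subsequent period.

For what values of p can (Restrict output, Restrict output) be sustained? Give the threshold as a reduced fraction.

33/58

Expected cooperation value is 56 + p·56 + p²·56 + … = 56/(1−p); deviation gives 89 + p·31/(1−p).
56 ≥ 89(1−p) + 31p ⇒ 58p ≥ 33 ⇒ p ≥ 33/58.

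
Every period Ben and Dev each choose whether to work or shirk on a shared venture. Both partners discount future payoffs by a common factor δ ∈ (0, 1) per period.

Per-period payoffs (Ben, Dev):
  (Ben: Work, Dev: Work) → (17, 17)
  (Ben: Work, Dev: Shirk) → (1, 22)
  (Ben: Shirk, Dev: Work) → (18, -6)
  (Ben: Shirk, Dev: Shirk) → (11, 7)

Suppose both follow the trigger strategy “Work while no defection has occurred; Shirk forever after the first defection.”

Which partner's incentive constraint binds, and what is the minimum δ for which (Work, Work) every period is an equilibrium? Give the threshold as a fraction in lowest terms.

Ben: cooperation gives 17 each period; deviation gives 18 once then 11 forever.
  17/(1−δ) ≥ 18 + 11δ/(1−δ) ⇒ δ ≥ 1/7.
Dev: cooperation gives 17 each period; deviation gives 22 once then 7 forever.
  δ ≥ 5/15 = 1/3.
Both must hold, so the binding constraint is Dev's: δ ≥ 1/3.

Dev; δ ≥ 1/3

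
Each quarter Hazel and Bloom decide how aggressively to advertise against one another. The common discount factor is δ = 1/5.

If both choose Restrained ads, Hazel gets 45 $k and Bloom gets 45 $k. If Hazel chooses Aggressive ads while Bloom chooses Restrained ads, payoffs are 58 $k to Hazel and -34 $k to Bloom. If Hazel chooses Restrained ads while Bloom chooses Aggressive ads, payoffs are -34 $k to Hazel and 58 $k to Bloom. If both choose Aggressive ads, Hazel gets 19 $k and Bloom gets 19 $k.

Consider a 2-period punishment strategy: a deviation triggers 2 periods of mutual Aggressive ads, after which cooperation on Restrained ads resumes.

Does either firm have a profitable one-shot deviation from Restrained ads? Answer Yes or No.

A one-shot deviation gives 58 now, then 19 for 2 periods, then back to 45.
Gain from deviating: (58−45) today; loss: (45−19) in each of the next 2 periods.
No-deviation condition: (45−19)(δ+…+δ^2) ≥ 58−45, i.e. δ+…+δ^2 ≥ 1/2.
At δ = 1/5: δ+…+δ^2 = 0.2400 < 0.5000.
So cooperation is not sustainable.

Yes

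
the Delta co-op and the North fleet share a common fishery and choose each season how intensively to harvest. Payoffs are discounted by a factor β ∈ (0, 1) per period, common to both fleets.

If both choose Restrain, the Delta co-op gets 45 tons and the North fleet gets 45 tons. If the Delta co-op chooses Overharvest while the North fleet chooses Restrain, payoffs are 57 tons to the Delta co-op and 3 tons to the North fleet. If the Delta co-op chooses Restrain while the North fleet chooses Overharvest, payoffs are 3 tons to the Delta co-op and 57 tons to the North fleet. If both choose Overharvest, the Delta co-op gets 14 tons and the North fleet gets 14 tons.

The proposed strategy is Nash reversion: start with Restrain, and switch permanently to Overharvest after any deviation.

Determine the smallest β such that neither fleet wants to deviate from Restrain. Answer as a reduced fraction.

12/43

One-period gain from deviating is 57 − 45 = 12. The loss is 45 − 14 = 31 in every subsequent period, with present value 31·β/(1−β).
Deviation is unprofitable when 31·β/(1−β) ≥ 12, i.e. β/(1−β) ≥ 12/31.
Equivalently β ≥ 12/(12+31) = 12/43.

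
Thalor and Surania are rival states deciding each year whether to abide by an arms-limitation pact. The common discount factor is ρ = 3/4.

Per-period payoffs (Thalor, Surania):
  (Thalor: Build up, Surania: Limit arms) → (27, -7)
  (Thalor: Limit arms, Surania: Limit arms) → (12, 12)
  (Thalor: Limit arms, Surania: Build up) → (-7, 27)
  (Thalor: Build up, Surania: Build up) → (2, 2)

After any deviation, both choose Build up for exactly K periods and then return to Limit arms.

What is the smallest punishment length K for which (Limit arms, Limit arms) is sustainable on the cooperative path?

3

IC: ρ(1−ρ^K)/(1−ρ) ≥ (27−12)/(12−2) = 3/2.
With ρ = 3/4: need 1 − ρ^K ≥ 3/2·(1−3/4)/(3/4), i.e. ρ^K ≤ 0.5000.
Since (3/4)^2 = 0.5625 and (3/4)^3 = 0.4219, the smallest such K is 3.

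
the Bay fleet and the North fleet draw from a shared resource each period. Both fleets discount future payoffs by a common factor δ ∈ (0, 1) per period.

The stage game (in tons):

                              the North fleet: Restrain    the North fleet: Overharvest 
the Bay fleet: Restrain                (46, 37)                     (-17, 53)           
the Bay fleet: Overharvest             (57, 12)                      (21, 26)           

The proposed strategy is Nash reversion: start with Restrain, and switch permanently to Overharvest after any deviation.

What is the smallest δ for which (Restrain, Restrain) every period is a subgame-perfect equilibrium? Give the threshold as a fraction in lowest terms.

16/27

the Bay fleet: cooperation gives 46 each period; deviation gives 57 once then 21 forever.
  46/(1−δ) ≥ 57 + 21δ/(1−δ) ⇒ δ ≥ 11/36.
the North fleet: cooperation gives 37 each period; deviation gives 53 once then 26 forever.
  δ ≥ 16/27.
Both must hold, so the binding constraint is the North fleet's: δ ≥ 16/27.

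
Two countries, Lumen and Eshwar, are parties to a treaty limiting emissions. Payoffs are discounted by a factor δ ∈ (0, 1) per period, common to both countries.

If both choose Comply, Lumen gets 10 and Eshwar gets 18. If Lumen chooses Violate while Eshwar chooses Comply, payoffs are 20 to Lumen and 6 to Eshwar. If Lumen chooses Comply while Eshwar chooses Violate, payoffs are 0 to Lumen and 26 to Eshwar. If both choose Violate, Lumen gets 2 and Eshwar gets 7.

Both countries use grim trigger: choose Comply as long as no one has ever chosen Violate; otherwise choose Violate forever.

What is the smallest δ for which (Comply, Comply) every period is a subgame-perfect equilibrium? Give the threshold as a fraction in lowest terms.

5/9

For Lumen: deviation gain 20−10 = 10, per-period punishment loss 10−2 = 8. IC gives δ ≥ 10/18 = 5/9.
For Eshwar: gain 8, loss 11 per period, so δ ≥ 8/19.
The tighter constraint is Lumen's, so cooperation needs δ ≥ 5/9.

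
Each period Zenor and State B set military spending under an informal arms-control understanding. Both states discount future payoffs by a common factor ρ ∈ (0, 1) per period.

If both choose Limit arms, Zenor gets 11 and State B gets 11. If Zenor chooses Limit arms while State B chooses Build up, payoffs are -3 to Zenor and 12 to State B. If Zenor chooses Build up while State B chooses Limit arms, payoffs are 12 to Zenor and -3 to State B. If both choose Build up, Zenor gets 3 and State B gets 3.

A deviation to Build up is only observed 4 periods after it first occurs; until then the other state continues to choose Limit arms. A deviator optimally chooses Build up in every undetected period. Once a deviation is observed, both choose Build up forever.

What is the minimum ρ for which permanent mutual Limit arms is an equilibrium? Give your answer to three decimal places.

Deviating for the 4 undetected periods gains 12−11 = 1 per period over cooperation, then loses 11−3 = 8 per period forever once punishment starts.
Gain: 1(1 + ρ + … + ρ^3); loss: 8·ρ^4/(1−ρ).
No profitable deviation ⇔ 1(1−ρ^4) ≤ 8·ρ^4, i.e. ρ^4 ≥ 1/(1+8) = 1/9.
Hence ρ ≥ (1/9)^(1/4) ≈ 0.577.

0.577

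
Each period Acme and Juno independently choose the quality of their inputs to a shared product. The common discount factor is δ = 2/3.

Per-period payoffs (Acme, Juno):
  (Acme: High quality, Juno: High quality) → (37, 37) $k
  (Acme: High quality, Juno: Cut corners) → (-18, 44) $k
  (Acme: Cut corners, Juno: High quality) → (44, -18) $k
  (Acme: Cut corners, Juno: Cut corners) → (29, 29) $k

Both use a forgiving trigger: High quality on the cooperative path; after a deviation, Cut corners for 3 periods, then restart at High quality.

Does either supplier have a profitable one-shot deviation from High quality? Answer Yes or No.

A one-shot deviation gives 44 now, then 29 for 3 periods, then back to 37.
Gain from deviating: (44−37) today; loss: (37−29) in each of the next 3 periods.
No-deviation condition: (37−29)(δ+…+δ^3) ≥ 44−37, i.e. δ+…+δ^3 ≥ 7/8.
At δ = 2/3: δ+…+δ^3 = 1.4074 ≥ 0.8750.
So cooperation is sustainable.

No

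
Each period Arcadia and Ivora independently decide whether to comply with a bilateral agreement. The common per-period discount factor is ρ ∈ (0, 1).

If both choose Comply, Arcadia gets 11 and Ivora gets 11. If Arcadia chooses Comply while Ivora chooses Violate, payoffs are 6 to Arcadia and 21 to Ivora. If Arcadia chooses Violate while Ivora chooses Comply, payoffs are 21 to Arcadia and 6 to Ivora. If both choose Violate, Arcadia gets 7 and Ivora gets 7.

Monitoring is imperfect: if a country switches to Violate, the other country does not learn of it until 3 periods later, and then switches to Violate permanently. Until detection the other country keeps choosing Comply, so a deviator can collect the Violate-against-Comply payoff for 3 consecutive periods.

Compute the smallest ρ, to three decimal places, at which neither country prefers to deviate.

0.894

The best deviation is to choose Violate for all 3 undetected periods, earning 21 each, then 7 forever once detected.
Deviation value: 21(1−ρ^3)/(1−ρ) + 7ρ^3/(1−ρ); cooperation value: 11/(1−ρ).
IC: 11 ≥ 21(1−ρ^3) + 7ρ^3 = 21 − 14ρ^3.
So ρ^3 ≥ 10/14 = 5/7, giving ρ ≥ (5/7)^(1/3) ≈ 0.894.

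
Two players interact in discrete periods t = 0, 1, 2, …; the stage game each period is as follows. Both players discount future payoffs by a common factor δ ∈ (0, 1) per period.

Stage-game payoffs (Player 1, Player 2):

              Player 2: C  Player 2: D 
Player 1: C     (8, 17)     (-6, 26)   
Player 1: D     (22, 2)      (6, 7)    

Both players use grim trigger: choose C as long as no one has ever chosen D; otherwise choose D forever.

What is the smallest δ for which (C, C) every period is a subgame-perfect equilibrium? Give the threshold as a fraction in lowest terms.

Player 1's threshold: (22−8)/(22−6) = 7/8.
Player 2's threshold: (26−17)/(26−7) = 9/19.
7/8 > 9/19, so Player 1 binds and δ* = 7/8.

7/8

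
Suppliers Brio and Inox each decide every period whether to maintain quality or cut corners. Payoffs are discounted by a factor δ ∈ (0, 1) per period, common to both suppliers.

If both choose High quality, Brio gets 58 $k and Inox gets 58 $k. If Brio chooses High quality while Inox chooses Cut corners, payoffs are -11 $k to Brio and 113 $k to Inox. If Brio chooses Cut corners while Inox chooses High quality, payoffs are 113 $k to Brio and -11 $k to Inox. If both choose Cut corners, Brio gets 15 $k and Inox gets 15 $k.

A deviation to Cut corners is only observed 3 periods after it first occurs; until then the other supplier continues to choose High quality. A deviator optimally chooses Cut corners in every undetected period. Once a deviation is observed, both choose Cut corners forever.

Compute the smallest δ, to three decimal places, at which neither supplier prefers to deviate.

The best deviation is to choose Cut corners for all 3 undetected periods, earning 113 each, then 15 forever once detected.
Deviation value: 113(1−δ^3)/(1−δ) + 15δ^3/(1−δ); cooperation value: 58/(1−δ).
IC: 58 ≥ 113(1−δ^3) + 15δ^3 = 113 − 98δ^3.
So δ^3 ≥ 55/98, giving δ ≥ (55/98)^(1/3) ≈ 0.825.

0.825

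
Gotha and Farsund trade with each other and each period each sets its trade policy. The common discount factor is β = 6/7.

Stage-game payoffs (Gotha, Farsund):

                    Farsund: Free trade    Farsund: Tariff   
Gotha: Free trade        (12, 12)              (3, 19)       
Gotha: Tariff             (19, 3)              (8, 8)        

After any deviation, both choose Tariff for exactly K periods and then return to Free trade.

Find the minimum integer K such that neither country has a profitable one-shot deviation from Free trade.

IC: β(1−β^K)/(1−β) ≥ (19−12)/(12−8) = 7/4.
With β = 6/7: need 1 − β^K ≥ 7/4·(1−6/7)/(6/7), i.e. β^K ≤ 0.7083.
Since (6/7)^2 = 0.7347 and (6/7)^3 = 0.6297, the smallest such K is 3.

3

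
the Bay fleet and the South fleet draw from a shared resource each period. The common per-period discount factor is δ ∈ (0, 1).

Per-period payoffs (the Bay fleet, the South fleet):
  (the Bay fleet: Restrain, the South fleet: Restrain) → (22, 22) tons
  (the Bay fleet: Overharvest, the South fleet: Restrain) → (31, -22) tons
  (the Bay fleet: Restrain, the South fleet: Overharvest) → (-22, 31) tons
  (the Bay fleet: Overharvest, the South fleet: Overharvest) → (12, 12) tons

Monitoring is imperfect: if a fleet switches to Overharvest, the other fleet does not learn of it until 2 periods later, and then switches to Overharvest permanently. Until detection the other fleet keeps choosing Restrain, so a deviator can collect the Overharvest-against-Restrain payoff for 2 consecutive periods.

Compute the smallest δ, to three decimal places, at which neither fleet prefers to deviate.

The best deviation is to choose Overharvest for all 2 undetected periods, earning 31 each, then 12 forever once detected.
Deviation value: 31(1−δ^2)/(1−δ) + 12δ^2/(1−δ); cooperation value: 22/(1−δ).
IC: 22 ≥ 31(1−δ^2) + 12δ^2 = 31 − 19δ^2.
So δ^2 ≥ 9/19, giving δ ≥ (9/19)^(1/2) ≈ 0.688.

0.688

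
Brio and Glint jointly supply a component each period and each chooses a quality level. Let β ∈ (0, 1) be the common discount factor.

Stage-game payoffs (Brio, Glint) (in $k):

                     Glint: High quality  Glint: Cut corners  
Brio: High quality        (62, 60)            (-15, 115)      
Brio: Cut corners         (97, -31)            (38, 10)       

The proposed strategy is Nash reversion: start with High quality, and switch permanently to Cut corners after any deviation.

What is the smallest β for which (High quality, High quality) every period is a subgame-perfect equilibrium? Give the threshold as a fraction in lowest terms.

35/59

For Brio: deviation gain 97−62 = 35, per-period punishment loss 62−38 = 24. IC gives β ≥ 35/59.
For Glint: gain 55, loss 50 per period, so β ≥ 55/105 = 11/21.
The tighter constraint is Brio's, so cooperation needs β ≥ 35/59.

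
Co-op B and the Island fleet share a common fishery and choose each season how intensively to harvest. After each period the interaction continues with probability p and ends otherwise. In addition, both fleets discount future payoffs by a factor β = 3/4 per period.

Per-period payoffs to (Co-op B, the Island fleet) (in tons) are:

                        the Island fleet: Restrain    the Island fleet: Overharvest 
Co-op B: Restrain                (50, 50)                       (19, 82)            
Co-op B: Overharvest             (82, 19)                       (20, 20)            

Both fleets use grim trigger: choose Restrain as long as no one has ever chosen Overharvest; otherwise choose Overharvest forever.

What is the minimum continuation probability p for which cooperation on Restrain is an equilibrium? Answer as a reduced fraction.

With continuation probability p and discount β, the effective per-period discount factor is βp.
Grim-trigger IC: βp ≥ (82−50)/(82−20) = 16/31.
So p ≥ (16/31)/(3/4) = 64/93.

64/93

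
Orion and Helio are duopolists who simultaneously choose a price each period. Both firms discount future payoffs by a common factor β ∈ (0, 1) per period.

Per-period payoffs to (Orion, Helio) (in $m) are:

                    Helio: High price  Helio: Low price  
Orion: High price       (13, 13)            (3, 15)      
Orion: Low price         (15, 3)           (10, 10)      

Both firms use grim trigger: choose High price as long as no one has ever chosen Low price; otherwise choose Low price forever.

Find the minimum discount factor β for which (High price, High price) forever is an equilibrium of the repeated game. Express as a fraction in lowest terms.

Under grim trigger the critical discount factor is (T−C)/(T−P) with T = 15, C = 13, P = 10.
β* = (15−13)/(15−10) = 2/5.

2/5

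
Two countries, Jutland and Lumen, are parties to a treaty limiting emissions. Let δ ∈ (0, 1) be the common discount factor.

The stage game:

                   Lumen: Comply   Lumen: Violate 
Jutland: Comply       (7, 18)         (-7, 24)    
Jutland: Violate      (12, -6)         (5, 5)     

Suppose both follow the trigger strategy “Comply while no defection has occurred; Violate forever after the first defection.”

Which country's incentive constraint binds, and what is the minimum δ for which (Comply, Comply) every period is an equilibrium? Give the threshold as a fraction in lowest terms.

Jutland; δ ≥ 5/7

Jutland: cooperation gives 7 each period; deviation gives 12 once then 5 forever.
  7/(1−δ) ≥ 12 + 5δ/(1−δ) ⇒ δ ≥ 5/7.
Lumen: cooperation gives 18 each period; deviation gives 24 once then 5 forever.
  δ ≥ 6/19.
Both must hold, so the binding constraint is Jutland's: δ ≥ 5/7.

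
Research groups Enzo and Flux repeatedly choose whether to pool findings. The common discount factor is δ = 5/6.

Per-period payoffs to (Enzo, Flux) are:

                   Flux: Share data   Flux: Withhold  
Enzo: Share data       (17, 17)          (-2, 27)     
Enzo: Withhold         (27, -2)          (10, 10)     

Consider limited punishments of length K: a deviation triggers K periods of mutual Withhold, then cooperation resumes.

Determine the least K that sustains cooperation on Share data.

2

No profitable deviation requires (17−10)(δ+…+δ^K) ≥ 27−17, i.e. δ+…+δ^K ≥ 10/7 ≈ 1.4286.
With δ = 5/6, the partial sums are K=1: 0.8333, K=2: 1.5278.
K = 2 is the first length at which the sum reaches 1.4286.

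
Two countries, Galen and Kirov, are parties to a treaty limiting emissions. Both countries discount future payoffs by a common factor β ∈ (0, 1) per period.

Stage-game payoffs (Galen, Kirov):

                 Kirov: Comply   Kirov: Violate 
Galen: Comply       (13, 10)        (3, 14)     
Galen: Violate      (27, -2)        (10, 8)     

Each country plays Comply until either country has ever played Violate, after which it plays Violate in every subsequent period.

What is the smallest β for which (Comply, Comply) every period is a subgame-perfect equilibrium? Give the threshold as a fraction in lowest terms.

For Galen: deviation gain 27−13 = 14, per-period punishment loss 13−10 = 3. IC gives β ≥ 14/17.
For Kirov: gain 4, loss 2 per period, so β ≥ 4/6 = 2/3.
The tighter constraint is Galen's, so cooperation needs β ≥ 14/17.

14/17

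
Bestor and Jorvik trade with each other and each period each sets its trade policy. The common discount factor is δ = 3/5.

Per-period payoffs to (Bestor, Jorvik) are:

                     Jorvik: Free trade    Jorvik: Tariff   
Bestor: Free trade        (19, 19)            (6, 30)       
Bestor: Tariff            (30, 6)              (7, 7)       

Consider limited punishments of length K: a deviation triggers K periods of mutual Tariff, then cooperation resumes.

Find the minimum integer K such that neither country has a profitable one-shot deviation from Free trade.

No profitable deviation requires (19−7)(δ+…+δ^K) ≥ 30−19, i.e. δ+…+δ^K ≥ 11/12 ≈ 0.9167.
With δ = 3/5, the partial sums are K=1: 0.6000, K=2: 0.9600.
K = 2 is the first length at which the sum reaches 0.9167.

2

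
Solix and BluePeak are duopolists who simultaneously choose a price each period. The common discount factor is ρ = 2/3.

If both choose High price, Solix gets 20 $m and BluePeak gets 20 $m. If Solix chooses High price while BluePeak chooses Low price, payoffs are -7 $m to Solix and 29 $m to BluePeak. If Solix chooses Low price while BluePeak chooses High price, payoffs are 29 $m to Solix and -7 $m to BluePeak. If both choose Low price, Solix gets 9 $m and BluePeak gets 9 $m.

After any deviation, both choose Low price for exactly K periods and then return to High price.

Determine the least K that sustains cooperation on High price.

2

No profitable deviation requires (20−9)(ρ+…+ρ^K) ≥ 29−20, i.e. ρ+…+ρ^K ≥ 9/11 ≈ 0.8182.
With ρ = 2/3, the partial sums are K=1: 0.6667, K=2: 1.1111.
K = 2 is the first length at which the sum reaches 0.8182.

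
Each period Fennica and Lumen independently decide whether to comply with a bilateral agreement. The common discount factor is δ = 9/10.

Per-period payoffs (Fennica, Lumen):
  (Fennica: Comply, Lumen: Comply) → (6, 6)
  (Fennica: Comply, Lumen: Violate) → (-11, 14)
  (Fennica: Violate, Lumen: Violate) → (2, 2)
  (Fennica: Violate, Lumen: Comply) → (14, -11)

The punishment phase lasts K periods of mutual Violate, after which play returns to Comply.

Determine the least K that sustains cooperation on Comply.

3

Need Σ_{k=1}^{K} δ^k ≥ (14−6)/(6−2) = 2.0000 at δ = 9/10.
At K = 2 the sum is 1.7100 < 2.0000; at K = 3 it is 2.4390 ≥ 2.0000.
So the minimum punishment length is K = 3.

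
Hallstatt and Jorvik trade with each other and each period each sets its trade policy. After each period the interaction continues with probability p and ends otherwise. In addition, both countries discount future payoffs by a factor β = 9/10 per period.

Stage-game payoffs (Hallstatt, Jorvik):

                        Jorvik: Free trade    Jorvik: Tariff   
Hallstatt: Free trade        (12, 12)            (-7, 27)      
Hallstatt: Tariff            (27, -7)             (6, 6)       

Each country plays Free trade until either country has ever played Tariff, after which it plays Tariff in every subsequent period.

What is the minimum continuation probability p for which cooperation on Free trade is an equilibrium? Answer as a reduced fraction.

50/63

With continuation probability p and discount β, the effective per-period discount factor is βp.
Grim-trigger IC: βp ≥ (27−12)/(27−6) = 5/7.
So p ≥ (5/7)/(9/10) = 50/63.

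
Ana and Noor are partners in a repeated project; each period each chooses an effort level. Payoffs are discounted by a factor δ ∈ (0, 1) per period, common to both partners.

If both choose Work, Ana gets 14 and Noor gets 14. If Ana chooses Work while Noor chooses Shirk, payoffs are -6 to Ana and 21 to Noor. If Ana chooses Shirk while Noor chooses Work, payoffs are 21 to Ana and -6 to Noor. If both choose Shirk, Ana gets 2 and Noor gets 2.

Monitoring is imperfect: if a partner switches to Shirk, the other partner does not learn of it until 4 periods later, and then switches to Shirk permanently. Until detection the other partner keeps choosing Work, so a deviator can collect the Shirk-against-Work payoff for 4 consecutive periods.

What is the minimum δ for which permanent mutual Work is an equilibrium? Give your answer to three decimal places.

A deviator earns 21 for 4 periods, then 2 forever; cooperating earns 14 forever. Multiplying the IC by (1−δ):
14 ≥ 21(1−δ^4) + 2δ^4, so 19·δ^4 ≥ 7 and δ^4 ≥ 7/19.
δ ≥ (7/19)^(1/4) ≈ 0.779.

0.779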